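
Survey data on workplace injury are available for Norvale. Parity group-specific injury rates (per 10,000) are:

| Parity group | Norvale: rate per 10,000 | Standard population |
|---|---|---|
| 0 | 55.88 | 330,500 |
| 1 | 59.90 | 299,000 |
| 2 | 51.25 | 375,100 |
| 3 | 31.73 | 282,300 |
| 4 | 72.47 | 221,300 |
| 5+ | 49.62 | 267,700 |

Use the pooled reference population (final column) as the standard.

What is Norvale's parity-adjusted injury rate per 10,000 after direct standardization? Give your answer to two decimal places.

52.86

Standard total = 1,775,900; weights = 0.1861, 0.1684, 0.2112, 0.1590, 0.1246, 0.1507.
Standardized rate: 0.1861×55.88 + 0.1684×59.90 + 0.2112×51.25 + 0.1590×31.73 + 0.1246×72.47 + 0.1507×49.62 = 52.8637 per 10,000.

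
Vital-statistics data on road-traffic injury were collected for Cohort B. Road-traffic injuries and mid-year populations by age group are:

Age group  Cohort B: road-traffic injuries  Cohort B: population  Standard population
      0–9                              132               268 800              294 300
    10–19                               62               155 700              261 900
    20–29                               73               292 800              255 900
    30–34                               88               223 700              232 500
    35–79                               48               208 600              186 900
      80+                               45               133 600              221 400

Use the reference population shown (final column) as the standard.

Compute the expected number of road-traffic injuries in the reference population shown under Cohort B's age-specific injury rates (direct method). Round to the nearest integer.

Age-specific rates per 100 000 for Cohort B: 49.11, 39.82, 24.93, 39.34, 23.01, 33.68.
Expected road-traffic injuries = Σ (standard pop × age-specific rate ÷ 100 000)
= 294 300×49.11/100 000 + 261 900×39.82/100 000 + 255 900×24.93/100 000 + 232 500×39.34/100 000 + 186 900×23.01/100 000 + 221 400×33.68/100 000
= 144.52 + 104.29 + 63.80 + 91.46 + 43.01 + 74.57 = 521.65.

522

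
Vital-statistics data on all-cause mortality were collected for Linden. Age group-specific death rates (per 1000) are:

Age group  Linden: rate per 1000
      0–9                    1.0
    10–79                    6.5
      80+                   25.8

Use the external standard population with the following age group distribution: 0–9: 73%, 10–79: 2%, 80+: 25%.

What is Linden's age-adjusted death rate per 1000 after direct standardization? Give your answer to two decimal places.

Standard weights: 0.73, 0.02, 0.25.
Standardized rate: 0.7300×1.0 + 0.0200×6.5 + 0.2500×25.8 = 7.3100 per 1000.

7.31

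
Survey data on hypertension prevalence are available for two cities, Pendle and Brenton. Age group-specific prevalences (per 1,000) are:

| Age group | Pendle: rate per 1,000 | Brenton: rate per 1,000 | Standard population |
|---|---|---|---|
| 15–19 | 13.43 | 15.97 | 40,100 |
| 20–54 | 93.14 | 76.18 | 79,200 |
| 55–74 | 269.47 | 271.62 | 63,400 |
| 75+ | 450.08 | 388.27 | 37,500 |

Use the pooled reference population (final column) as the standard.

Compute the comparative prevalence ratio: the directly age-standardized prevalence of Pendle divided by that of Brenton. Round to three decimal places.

Standard total = 220,200; weights = 0.1821, 0.3597, 0.2879, 0.1703.
Pendle: 0.1821×13.43 + 0.3597×93.14 + 0.2879×269.47 + 0.1703×450.08 = 190.1800 per 1,000.
Brenton: 0.1821×15.97 + 0.3597×76.18 + 0.2879×271.62 + 0.1703×388.27 = 174.6353 per 1,000.
Ratio = 190.1800 ÷ 174.6353 = 1.08901.

1.089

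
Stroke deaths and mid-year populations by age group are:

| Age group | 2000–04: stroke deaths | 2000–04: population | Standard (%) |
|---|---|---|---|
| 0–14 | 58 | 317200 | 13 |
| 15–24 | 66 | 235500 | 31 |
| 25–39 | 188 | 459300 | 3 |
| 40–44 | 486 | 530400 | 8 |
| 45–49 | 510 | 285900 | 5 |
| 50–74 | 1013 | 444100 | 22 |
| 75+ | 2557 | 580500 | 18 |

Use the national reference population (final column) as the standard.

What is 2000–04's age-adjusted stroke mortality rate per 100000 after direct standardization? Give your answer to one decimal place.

Age-specific rates per 100000 for 2000–04: 18.28, 28.03, 40.93, 91.63, 178.38, 228.10, 440.48.
Standard weights: 0.13, 0.31, 0.03, 0.08, 0.05, 0.22, 0.18.
Standardized rate: 0.1300×18.28 + 0.3100×28.03 + 0.0300×40.93 + 0.0800×91.63 + 0.0500×178.38 + 0.2200×228.10 + 0.1800×440.48 = 158.0116 per 100000.

158.0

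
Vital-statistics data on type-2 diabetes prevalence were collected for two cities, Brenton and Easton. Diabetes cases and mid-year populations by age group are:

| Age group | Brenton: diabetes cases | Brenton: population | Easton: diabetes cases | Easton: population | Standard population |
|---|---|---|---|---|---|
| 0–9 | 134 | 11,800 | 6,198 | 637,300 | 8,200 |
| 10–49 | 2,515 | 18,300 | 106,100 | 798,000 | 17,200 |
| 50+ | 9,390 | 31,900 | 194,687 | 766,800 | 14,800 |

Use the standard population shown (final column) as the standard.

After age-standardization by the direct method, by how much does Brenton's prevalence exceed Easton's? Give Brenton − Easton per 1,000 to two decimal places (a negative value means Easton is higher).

17.14

Age-specific rates per 1,000 for Brenton: 11.356, 137.432, 294.357.
For Easton: 9.725, 132.957, 253.895.
Standard total = 40,200; weights = 0.2040, 0.4279, 0.3682.
Brenton: 0.2040×11.356 + 0.4279×137.432 + 0.3682×294.357 = 169.4884 per 1,000.
Easton: 0.2040×9.725 + 0.4279×132.957 + 0.3682×253.895 = 152.3450 per 1,000.
Difference = 169.4884 − 152.3450 = 17.1434.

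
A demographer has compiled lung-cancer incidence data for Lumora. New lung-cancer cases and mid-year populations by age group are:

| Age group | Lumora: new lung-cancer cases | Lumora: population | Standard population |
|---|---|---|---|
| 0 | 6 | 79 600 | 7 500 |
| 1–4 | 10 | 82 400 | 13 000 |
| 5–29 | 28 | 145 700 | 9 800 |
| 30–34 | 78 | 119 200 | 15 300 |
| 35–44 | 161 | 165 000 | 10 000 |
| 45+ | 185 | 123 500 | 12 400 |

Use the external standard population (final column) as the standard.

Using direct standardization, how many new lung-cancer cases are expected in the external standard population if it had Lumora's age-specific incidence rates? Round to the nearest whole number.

Age-specific rates per 100 000 for Lumora: 7.54, 12.14, 19.22, 65.44, 97.58, 149.80.
Expected new lung-cancer cases = Σ (standard pop × age-specific rate ÷ 100 000)
= 7 500×7.54/100 000 + 13 000×12.14/100 000 + 9 800×19.22/100 000 + 15 300×65.44/100 000 + 10 000×97.58/100 000 + 12 400×149.80/100 000
= 0.57 + 1.58 + 1.88 + 10.01 + 9.76 + 18.57 = 42.37.

42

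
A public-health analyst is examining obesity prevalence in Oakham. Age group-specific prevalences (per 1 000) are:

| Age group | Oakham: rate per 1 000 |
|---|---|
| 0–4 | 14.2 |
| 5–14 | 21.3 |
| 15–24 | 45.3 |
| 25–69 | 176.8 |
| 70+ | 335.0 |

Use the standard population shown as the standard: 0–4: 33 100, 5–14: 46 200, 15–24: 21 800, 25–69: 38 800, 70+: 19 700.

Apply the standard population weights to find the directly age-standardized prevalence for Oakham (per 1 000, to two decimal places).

Standard total = 159 600; weights = 0.2074, 0.2895, 0.1366, 0.2431, 0.1234.
Standardized rate: 0.2074×14.2 + 0.2895×21.3 + 0.1366×45.3 + 0.2431×176.8 + 0.1234×335.0 = 99.6301 per 1 000.

99.63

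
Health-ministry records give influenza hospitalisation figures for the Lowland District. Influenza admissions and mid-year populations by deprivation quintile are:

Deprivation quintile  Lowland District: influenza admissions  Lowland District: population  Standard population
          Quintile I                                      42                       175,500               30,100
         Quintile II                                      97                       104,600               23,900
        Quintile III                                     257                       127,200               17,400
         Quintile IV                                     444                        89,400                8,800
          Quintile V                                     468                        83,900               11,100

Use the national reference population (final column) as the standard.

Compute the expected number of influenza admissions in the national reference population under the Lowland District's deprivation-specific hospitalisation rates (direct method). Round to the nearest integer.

Deprivation-specific rates per 100,000 for the Lowland District: 23.93, 92.73, 202.04, 496.64, 557.81.
Expected influenza admissions = Σ (standard pop × deprivation-specific rate ÷ 100,000)
= 30,100×23.93/100,000 + 23,900×92.73/100,000 + 17,400×202.04/100,000 + 8,800×496.64/100,000 + 11,100×557.81/100,000
= 7.20 + 22.16 + 35.16 + 43.70 + 61.92 = 170.14.

170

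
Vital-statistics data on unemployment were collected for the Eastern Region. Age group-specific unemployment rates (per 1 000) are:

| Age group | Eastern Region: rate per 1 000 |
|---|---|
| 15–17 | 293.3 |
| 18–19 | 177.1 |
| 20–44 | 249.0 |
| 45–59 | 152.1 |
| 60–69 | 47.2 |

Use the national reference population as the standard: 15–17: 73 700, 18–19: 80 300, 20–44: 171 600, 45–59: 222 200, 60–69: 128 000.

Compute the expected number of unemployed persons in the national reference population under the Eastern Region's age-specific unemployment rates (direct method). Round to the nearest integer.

118404

Expected unemployed persons = Σ (standard pop × age-specific rate ÷ 1 000)
= 73 700×293.3/1 000 + 80 300×177.1/1 000 + 171 600×249.0/1 000 + 222 200×152.1/1 000 + 128 000×47.2/1 000
= 21616.21 + 14221.13 + 42728.40 + 33796.62 + 6041.60 = 118403.96.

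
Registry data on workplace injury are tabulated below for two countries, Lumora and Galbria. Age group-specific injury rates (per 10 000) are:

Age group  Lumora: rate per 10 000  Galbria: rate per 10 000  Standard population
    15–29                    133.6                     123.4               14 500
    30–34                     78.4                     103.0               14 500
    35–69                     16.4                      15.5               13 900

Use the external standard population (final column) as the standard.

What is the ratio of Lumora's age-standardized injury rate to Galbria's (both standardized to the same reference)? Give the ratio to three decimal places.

Standard total = 42 900; weights = 0.3380, 0.3380, 0.3240.
Lumora: 0.3380×133.6 + 0.3380×78.4 + 0.3240×16.4 = 76.9688 per 10 000.
Galbria: 0.3380×123.4 + 0.3380×103.0 + 0.3240×15.5 = 81.5443 per 10 000.
Ratio = 76.9688 ÷ 81.5443 = 0.94389.

0.944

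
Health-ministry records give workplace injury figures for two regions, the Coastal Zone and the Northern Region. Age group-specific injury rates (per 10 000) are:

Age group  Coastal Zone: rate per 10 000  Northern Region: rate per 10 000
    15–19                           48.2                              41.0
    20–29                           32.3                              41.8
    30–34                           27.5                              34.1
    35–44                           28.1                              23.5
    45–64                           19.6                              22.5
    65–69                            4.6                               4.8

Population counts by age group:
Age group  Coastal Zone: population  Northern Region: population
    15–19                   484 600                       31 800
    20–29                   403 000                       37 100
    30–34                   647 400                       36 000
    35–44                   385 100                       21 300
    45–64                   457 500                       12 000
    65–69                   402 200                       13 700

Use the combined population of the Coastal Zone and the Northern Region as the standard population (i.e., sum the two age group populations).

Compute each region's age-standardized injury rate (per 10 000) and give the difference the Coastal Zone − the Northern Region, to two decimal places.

-1.55

Combined standard total = 2 931 700; weights = 0.1761, 0.1501, 0.2331, 0.1386, 0.1601, 0.1419.
The Coastal Zone: 0.1761×48.2 + 0.1501×32.3 + 0.2331×27.5 + 0.1386×28.1 + 0.1601×19.6 + 0.1419×4.6 = 27.4361 per 10 000.
The Northern Region: 0.1761×41.0 + 0.1501×41.8 + 0.2331×34.1 + 0.1386×23.5 + 0.1601×22.5 + 0.1419×4.8 = 28.9876 per 10 000.
Difference = 27.4361 − 28.9876 = -1.5515.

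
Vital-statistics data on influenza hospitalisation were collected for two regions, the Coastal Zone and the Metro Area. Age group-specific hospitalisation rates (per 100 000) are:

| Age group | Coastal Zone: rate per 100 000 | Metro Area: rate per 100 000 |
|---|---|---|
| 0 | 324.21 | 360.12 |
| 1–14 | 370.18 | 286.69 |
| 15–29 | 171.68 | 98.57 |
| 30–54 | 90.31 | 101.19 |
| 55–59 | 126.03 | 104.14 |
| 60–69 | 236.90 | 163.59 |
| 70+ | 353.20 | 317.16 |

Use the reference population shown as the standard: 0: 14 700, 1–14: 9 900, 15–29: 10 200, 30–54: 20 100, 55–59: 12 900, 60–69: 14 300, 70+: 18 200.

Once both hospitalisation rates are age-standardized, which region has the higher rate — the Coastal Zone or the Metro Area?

Standard total = 100 300; weights = 0.1466, 0.0987, 0.1017, 0.2004, 0.1286, 0.1426, 0.1815.
The Coastal Zone: 0.1466×324.21 + 0.0987×370.18 + 0.1017×171.68 + 0.2004×90.31 + 0.1286×126.03 + 0.1426×236.90 + 0.1815×353.20 = 233.6863 per 100 000.
The Metro Area: 0.1466×360.12 + 0.0987×286.69 + 0.1017×98.57 + 0.2004×101.19 + 0.1286×104.14 + 0.1426×163.59 + 0.1815×317.16 = 205.6469 per 100 000.

Coastal Zone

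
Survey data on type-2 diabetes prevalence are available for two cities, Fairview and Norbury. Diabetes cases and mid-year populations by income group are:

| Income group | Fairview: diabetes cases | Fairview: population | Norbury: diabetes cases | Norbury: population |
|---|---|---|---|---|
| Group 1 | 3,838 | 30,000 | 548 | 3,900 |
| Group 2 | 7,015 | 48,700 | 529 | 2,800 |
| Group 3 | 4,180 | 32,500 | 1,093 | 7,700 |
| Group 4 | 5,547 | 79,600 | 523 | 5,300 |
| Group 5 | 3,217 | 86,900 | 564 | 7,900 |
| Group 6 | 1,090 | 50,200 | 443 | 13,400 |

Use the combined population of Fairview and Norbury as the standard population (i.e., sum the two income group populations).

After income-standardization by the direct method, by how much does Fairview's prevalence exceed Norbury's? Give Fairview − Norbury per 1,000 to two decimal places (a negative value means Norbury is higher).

-26.34

Income-specific rates per 1,000 for Fairview: 127.933, 144.045, 128.615, 69.686, 37.020, 21.713.
For Norbury: 140.513, 188.929, 141.948, 98.679, 71.392, 33.060.
Combined standard total = 368,900; weights = 0.0919, 0.1396, 0.1090, 0.2301, 0.2570, 0.1724.
Fairview: 0.0919×127.933 + 0.1396×144.045 + 0.1090×128.615 + 0.2301×69.686 + 0.2570×37.020 + 0.1724×21.713 = 75.1758 per 1,000.
Norbury: 0.0919×140.513 + 0.1396×188.929 + 0.1090×141.948 + 0.2301×98.679 + 0.2570×71.392 + 0.1724×33.060 = 101.5126 per 1,000.
Difference = 75.1758 − 101.5126 = -26.3368.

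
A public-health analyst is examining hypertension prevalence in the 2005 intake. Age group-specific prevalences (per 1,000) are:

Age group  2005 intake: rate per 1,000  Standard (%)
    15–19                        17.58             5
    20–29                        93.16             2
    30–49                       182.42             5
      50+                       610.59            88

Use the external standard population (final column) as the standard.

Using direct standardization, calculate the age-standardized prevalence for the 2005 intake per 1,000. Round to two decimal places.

Standard weights: 0.05, 0.02, 0.05, 0.88.
Standardized rate: 0.0500×17.58 + 0.0200×93.16 + 0.0500×182.42 + 0.8800×610.59 = 549.1824 per 1,000.

549.18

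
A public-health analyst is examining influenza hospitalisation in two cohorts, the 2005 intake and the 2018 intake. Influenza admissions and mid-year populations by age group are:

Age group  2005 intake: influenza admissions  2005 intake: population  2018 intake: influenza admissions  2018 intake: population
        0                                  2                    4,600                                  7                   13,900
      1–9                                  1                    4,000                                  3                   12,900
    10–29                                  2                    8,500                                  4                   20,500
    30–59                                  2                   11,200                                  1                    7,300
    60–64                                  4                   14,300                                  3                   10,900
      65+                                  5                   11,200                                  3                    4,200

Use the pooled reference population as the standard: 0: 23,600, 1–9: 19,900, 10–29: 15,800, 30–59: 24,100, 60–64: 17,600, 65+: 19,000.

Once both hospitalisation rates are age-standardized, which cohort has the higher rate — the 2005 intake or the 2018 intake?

2018 intake

Age-specific rates per 100,000 for the 2005 intake: 43.48, 25.00, 23.53, 17.86, 27.97, 44.64.
For the 2018 intake: 50.36, 23.26, 19.51, 13.70, 27.52, 71.43.
Standard total = 120,000; weights = 0.1967, 0.1658, 0.1317, 0.2008, 0.1467, 0.1583.
The 2005 intake: 0.1967×43.48 + 0.1658×25.00 + 0.1317×23.53 + 0.2008×17.86 + 0.1467×27.97 + 0.1583×44.64 = 30.5519 per 100,000.
The 2018 intake: 0.1967×50.36 + 0.1658×23.26 + 0.1317×19.51 + 0.2008×13.70 + 0.1467×27.52 + 0.1583×71.43 = 34.4271 per 100,000.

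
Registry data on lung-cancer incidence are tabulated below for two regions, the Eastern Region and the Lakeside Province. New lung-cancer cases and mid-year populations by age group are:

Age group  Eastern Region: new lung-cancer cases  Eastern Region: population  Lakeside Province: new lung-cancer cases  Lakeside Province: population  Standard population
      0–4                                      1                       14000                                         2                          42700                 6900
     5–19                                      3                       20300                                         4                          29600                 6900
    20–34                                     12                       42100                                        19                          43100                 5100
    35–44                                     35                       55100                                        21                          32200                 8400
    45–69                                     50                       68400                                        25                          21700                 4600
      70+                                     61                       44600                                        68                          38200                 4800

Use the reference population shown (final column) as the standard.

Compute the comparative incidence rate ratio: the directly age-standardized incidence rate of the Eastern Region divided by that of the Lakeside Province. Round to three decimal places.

0.799

Age-specific rates per 100000 for the Eastern Region: 7.14, 14.78, 28.50, 63.52, 73.10, 136.77.
For the Lakeside Province: 4.68, 13.51, 44.08, 65.22, 115.21, 178.01.
Standard total = 36700; weights = 0.1880, 0.1880, 0.1390, 0.2289, 0.1253, 0.1308.
The Eastern Region: 0.1880×7.14 + 0.1880×14.78 + 0.1390×28.50 + 0.2289×63.52 + 0.1253×73.10 + 0.1308×136.77 = 49.6719 per 100000.
The Lakeside Province: 0.1880×4.68 + 0.1880×13.51 + 0.1390×44.08 + 0.2289×65.22 + 0.1253×115.21 + 0.1308×178.01 = 62.1967 per 100000.
Ratio = 49.6719 ÷ 62.1967 = 0.79863.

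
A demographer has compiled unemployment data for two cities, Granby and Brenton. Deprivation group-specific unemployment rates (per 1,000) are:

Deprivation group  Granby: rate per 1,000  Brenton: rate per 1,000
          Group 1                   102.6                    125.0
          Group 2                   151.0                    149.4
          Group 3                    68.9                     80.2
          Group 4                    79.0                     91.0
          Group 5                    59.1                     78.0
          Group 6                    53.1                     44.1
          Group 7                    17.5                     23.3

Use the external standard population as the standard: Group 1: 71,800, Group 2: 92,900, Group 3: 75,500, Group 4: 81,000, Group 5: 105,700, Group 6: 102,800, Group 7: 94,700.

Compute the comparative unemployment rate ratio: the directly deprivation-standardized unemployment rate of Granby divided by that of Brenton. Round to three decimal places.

0.904

Standard total = 624,400; weights = 0.1150, 0.1488, 0.1209, 0.1297, 0.1693, 0.1646, 0.1517.
Granby: 0.1150×102.6 + 0.1488×151.0 + 0.1209×68.9 + 0.1297×79.0 + 0.1693×59.1 + 0.1646×53.1 + 0.1517×17.5 = 74.2446 per 1,000.
Brenton: 0.1150×125.0 + 0.1488×149.4 + 0.1209×80.2 + 0.1297×91.0 + 0.1693×78.0 + 0.1646×44.1 + 0.1517×23.3 = 82.1027 per 1,000.
Ratio = 74.2446 ÷ 82.1027 = 0.90429.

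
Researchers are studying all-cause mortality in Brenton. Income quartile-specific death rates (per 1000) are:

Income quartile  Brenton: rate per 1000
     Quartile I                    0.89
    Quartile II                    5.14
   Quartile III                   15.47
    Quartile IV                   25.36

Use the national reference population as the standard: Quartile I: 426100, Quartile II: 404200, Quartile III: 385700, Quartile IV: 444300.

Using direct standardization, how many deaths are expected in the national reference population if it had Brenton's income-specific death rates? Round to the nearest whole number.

19691

Expected deaths = Σ (standard pop × income-specific rate ÷ 1000)
= 426100×0.89/1000 + 404200×5.14/1000 + 385700×15.47/1000 + 444300×25.36/1000
= 379.23 + 2077.59 + 5966.78 + 11267.45 = 19691.04.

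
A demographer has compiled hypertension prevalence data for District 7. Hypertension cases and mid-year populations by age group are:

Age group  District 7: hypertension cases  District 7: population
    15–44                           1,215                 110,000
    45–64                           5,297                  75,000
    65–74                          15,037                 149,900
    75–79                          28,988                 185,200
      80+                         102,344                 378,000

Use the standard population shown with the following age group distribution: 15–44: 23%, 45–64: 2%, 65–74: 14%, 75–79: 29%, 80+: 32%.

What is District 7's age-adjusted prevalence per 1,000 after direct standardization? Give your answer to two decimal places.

150.03

Age-specific rates per 1,000 for District 7: 11.045, 70.627, 100.314, 156.523, 270.751.
Standard weights: 0.23, 0.02, 0.14, 0.29, 0.32.
Standardized rate: 0.2300×11.045 + 0.0200×70.627 + 0.1400×100.314 + 0.2900×156.523 + 0.3200×270.751 = 150.0289 per 1,000.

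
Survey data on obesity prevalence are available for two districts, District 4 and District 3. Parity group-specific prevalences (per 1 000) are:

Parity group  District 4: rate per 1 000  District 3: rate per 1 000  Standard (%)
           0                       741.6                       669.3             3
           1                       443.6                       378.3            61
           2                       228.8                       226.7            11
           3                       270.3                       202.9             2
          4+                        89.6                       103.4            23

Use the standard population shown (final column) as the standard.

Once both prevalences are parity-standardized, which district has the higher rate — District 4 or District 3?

District 4

Standard weights: 0.03, 0.61, 0.11, 0.02, 0.23.
District 4: 0.0300×741.6 + 0.6100×443.6 + 0.1100×228.8 + 0.0200×270.3 + 0.2300×89.6 = 344.0260 per 1 000.
District 3: 0.0300×669.3 + 0.6100×378.3 + 0.1100×226.7 + 0.0200×202.9 + 0.2300×103.4 = 303.6190 per 1 000.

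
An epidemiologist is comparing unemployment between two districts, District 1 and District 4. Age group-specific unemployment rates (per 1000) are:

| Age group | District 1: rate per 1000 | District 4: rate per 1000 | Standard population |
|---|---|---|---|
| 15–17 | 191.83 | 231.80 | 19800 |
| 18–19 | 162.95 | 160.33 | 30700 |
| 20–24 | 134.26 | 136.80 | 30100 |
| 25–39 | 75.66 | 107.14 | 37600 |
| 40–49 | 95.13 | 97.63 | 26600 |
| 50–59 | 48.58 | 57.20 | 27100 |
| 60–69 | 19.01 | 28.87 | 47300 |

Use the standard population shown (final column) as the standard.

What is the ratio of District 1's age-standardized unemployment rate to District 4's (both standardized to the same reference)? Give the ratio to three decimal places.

0.882

Standard total = 219200; weights = 0.0903, 0.1401, 0.1373, 0.1715, 0.1214, 0.1236, 0.2158.
District 1: 0.0903×191.83 + 0.1401×162.95 + 0.1373×134.26 + 0.1715×75.66 + 0.1214×95.13 + 0.1236×48.58 + 0.2158×19.01 = 93.2162 per 1000.
District 4: 0.0903×231.80 + 0.1401×160.33 + 0.1373×136.80 + 0.1715×107.14 + 0.1214×97.63 + 0.1236×57.20 + 0.2158×28.87 = 105.7050 per 1000.
Ratio = 93.2162 ÷ 105.7050 = 0.88185.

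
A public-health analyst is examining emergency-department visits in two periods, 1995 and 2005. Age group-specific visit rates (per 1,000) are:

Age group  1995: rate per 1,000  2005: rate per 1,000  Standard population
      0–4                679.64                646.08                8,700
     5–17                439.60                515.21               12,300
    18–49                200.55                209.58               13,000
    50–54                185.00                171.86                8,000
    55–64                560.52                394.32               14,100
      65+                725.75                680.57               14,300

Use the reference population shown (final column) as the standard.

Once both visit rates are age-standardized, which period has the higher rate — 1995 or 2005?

Standard total = 70,400; weights = 0.1236, 0.1747, 0.1847, 0.1136, 0.2003, 0.2031.
1995: 0.1236×679.64 + 0.1747×439.60 + 0.1847×200.55 + 0.1136×185.00 + 0.2003×560.52 + 0.2031×725.75 = 478.5320 per 1,000.
2005: 0.1236×646.08 + 0.1747×515.21 + 0.1847×209.58 + 0.1136×171.86 + 0.2003×394.32 + 0.2031×680.57 = 445.3049 per 1,000.

1995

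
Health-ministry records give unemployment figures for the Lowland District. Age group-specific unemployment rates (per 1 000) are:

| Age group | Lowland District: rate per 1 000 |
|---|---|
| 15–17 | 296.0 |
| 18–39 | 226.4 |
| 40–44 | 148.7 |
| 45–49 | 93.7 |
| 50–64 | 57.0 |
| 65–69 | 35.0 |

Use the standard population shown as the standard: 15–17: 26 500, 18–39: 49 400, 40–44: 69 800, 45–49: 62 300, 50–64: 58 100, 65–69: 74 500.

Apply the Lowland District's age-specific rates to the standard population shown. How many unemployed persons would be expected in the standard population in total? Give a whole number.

41164

Expected unemployed persons = Σ (standard pop × age-specific rate ÷ 1 000)
= 26 500×296.0/1 000 + 49 400×226.4/1 000 + 69 800×148.7/1 000 + 62 300×93.7/1 000 + 58 100×57.0/1 000 + 74 500×35.0/1 000
= 7844.00 + 11184.16 + 10379.26 + 5837.51 + 3311.70 + 2607.50 = 41164.13.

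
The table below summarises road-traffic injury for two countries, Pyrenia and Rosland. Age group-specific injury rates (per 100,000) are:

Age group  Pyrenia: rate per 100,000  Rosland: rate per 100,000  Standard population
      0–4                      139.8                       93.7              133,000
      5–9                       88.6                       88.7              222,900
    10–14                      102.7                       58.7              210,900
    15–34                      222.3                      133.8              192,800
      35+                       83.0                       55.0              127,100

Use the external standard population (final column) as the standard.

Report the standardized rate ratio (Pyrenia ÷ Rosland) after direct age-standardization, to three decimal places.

1.465

Standard total = 886,700; weights = 0.1500, 0.2514, 0.2378, 0.2174, 0.1433.
Pyrenia: 0.1500×139.8 + 0.2514×88.6 + 0.2378×102.7 + 0.2174×222.3 + 0.1433×83.0 = 127.9018 per 100,000.
Rosland: 0.1500×93.7 + 0.2514×88.7 + 0.2378×58.7 + 0.2174×133.8 + 0.1433×55.0 = 87.2903 per 100,000.
Ratio = 127.9018 ÷ 87.2903 = 1.46525.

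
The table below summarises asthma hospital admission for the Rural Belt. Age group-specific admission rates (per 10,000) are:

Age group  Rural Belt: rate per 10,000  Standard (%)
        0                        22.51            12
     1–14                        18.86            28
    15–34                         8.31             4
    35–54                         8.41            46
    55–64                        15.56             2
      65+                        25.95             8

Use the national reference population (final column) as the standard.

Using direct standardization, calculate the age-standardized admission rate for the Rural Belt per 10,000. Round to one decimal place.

Standard weights: 0.12, 0.28, 0.04, 0.46, 0.02, 0.08.
Standardized rate: 0.1200×22.51 + 0.2800×18.86 + 0.0400×8.31 + 0.4600×8.41 + 0.0200×15.56 + 0.0800×25.95 = 14.5702 per 10,000.

14.6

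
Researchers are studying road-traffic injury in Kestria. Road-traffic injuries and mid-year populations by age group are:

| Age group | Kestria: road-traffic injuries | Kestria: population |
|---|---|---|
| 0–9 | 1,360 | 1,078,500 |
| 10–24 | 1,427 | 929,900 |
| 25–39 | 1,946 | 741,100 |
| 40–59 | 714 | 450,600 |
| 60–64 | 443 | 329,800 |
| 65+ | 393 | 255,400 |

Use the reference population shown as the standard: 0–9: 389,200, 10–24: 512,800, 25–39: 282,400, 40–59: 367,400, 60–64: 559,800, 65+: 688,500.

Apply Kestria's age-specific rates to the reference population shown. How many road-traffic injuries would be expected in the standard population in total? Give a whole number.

Age-specific rates per 100,000 for Kestria: 126.10, 153.46, 262.58, 158.46, 134.32, 153.88.
Expected road-traffic injuries = Σ (standard pop × age-specific rate ÷ 100,000)
= 389,200×126.10/100,000 + 512,800×153.46/100,000 + 282,400×262.58/100,000 + 367,400×158.46/100,000 + 559,800×134.32/100,000 + 688,500×153.88/100,000
= 490.79 + 786.93 + 741.53 + 582.17 + 751.94 + 1059.44 = 4412.80.

4413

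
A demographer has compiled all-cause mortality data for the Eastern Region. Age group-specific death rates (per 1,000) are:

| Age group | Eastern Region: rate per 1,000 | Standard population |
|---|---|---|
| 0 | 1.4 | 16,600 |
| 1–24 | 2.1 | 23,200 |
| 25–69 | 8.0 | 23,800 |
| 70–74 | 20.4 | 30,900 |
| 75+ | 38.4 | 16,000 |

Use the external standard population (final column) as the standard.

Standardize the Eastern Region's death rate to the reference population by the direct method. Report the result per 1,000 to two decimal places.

13.64

Standard total = 110,500; weights = 0.1502, 0.2100, 0.2154, 0.2796, 0.1448.
Standardized rate: 0.1502×1.4 + 0.2100×2.1 + 0.2154×8.0 + 0.2796×20.4 + 0.1448×38.4 = 13.6391 per 1,000.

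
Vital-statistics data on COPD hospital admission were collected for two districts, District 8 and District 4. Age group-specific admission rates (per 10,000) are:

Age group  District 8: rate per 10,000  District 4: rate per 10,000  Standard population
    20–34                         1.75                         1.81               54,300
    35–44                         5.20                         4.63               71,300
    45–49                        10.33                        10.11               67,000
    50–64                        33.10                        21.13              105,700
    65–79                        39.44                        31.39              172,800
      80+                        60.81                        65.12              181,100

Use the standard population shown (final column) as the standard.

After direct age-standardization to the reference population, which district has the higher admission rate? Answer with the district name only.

Standard total = 652,200; weights = 0.0833, 0.1093, 0.1027, 0.1621, 0.2649, 0.2777.
District 8: 0.0833×1.75 + 0.1093×5.20 + 0.1027×10.33 + 0.1621×33.10 + 0.2649×39.44 + 0.2777×60.81 = 34.4748 per 10,000.
District 4: 0.0833×1.81 + 0.1093×4.63 + 0.1027×10.11 + 0.1621×21.13 + 0.2649×31.39 + 0.2777×65.12 = 31.5189 per 10,000.

District 8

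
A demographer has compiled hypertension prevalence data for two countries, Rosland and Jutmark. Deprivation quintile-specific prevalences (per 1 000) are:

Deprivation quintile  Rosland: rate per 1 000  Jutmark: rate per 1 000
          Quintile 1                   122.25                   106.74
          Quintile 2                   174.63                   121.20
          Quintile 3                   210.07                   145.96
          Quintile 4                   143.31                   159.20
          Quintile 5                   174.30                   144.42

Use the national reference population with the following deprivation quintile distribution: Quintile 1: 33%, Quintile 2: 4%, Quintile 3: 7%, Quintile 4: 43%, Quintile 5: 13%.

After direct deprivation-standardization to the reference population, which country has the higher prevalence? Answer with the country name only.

Rosland

Standard weights: 0.33, 0.04, 0.07, 0.43, 0.13.
Rosland: 0.3300×122.25 + 0.0400×174.63 + 0.0700×210.07 + 0.4300×143.31 + 0.1300×174.30 = 146.3149 per 1 000.
Jutmark: 0.3300×106.74 + 0.0400×121.20 + 0.0700×145.96 + 0.4300×159.20 + 0.1300×144.42 = 137.5200 per 1 000.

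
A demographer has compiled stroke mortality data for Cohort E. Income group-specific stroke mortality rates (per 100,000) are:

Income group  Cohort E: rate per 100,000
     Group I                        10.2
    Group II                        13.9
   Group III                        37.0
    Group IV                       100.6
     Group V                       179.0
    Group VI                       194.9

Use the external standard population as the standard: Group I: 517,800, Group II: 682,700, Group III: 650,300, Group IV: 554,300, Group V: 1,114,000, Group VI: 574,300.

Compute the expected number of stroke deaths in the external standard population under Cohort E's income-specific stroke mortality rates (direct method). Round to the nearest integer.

Expected stroke deaths = Σ (standard pop × income-specific rate ÷ 100,000)
= 517,800×10.2/100,000 + 682,700×13.9/100,000 + 650,300×37.0/100,000 + 554,300×100.6/100,000 + 1,114,000×179.0/100,000 + 574,300×194.9/100,000
= 52.82 + 94.90 + 240.61 + 557.63 + 1994.06 + 1119.31 = 4059.32.

4059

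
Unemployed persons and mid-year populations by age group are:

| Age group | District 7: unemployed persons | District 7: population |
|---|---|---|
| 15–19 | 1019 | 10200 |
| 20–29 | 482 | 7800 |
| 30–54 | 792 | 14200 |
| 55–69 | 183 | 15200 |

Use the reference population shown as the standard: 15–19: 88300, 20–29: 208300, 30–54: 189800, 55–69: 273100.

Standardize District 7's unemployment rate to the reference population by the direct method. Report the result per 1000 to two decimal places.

46.83

Age-specific rates per 1000 for District 7: 99.902, 61.795, 55.775, 12.039.
Standard total = 759500; weights = 0.1163, 0.2743, 0.2499, 0.3596.
Standardized rate: 0.1163×99.902 + 0.2743×61.795 + 0.2499×55.775 + 0.3596×12.039 = 46.8298 per 1000.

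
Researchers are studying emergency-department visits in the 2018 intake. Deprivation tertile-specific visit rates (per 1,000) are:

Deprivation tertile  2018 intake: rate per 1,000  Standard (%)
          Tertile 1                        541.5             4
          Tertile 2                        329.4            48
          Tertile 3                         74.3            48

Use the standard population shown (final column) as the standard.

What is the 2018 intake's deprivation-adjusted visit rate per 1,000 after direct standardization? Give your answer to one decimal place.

Standard weights: 0.04, 0.48, 0.48.
Standardized rate: 0.0400×541.5 + 0.4800×329.4 + 0.4800×74.3 = 215.4360 per 1,000.

215.4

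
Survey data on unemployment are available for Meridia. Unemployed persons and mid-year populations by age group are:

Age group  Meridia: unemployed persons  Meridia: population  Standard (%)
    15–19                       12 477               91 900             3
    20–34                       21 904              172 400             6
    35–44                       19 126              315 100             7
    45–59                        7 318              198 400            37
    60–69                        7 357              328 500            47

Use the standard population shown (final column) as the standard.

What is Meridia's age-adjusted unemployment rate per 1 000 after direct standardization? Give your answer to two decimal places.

40.12

Age-specific rates per 1 000 for Meridia: 135.767, 127.053, 60.698, 36.885, 22.396.
Standard weights: 0.03, 0.06, 0.07, 0.37, 0.47.
Standardized rate: 0.0300×135.767 + 0.0600×127.053 + 0.0700×60.698 + 0.3700×36.885 + 0.4700×22.396 = 40.1186 per 1 000.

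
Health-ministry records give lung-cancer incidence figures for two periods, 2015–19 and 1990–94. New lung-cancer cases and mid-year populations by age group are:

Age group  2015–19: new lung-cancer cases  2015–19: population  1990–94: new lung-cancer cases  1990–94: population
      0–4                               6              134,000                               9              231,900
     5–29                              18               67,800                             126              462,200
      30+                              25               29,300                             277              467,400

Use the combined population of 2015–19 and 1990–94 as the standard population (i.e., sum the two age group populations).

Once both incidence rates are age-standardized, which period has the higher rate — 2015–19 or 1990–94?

2015–19

Age-specific rates per 100,000 for 2015–19: 4.48, 26.55, 85.32.
For 1990–94: 3.88, 27.26, 59.26.
Combined standard total = 1,392,600; weights = 0.2627, 0.3806, 0.3567.
2015–19: 0.2627×4.48 + 0.3806×26.55 + 0.3567×85.32 = 41.7131 per 100,000.
1990–94: 0.2627×3.88 + 0.3806×27.26 + 0.3567×59.26 = 32.5325 per 100,000.
The crude rates (21.20 vs 35.47) would put 1990–94 higher, but that reflects its age composition; once standardized to a common age structure, 2015–19 has the higher underlying rate.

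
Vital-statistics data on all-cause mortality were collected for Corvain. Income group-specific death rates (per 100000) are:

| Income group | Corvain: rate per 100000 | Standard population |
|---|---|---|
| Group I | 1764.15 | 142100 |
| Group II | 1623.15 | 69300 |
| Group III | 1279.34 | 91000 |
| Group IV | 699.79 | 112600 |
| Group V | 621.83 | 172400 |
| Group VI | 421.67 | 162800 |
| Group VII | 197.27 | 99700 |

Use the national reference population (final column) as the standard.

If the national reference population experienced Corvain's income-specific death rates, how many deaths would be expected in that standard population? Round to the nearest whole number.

7539

Expected deaths = Σ (standard pop × income-specific rate ÷ 100000)
= 142100×1764.15/100000 + 69300×1623.15/100000 + 91000×1279.34/100000 + 112600×699.79/100000 + 172400×621.83/100000 + 162800×421.67/100000 + 99700×197.27/100000
= 2506.86 + 1124.84 + 1164.20 + 787.96 + 1072.03 + 686.48 + 196.68 = 7539.05.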